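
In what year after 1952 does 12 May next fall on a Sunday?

1957

From one year to the next, a fixed date's weekday advances by 1, or by 2 when a Feb 29 lies between the two dates.
1952: May 12 is Monday.
1953: Tuesday (+1)
1954: Wednesday (+1)
1955: Thursday (+1)
1956: Saturday (+2)
1957: Sunday (+1)
12 May falls on a Sunday in 1957.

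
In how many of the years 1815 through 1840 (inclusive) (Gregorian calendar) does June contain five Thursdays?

June has 30 days; it has five Thursdays when Thursday falls among the first (month-length − 28) days — i.e. when June 1 is one of Thursday/Wednesday.
June 1 by year: 1815:Thu✓ 1816:Sat 1817:Sun 1818:Mon 1819:Tue 1820:Thu✓ 1821:Fri 1822:Sat 1823:Sun 1824:Tue 1825:Wed✓ 1826:Thu✓ 1827:Fri 1828:Sun 1829:Mon 1830:Tue 1831:Wed✓ 1832:Fri 1833:Sat 1834:Sun 1835:Mon 1836:Wed✓ 1837:Thu✓ 1838:Fri 1839:Sat 1840:Mon
Years with five Thursdays: 1815, 1820, 1825, 1826, 1831, 1836, 1837 → 7.

7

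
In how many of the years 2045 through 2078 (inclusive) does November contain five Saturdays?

November has 30 days; it has five Saturdays when Saturday falls among the first (month-length − 28) days — i.e. when November 1 is one of Saturday/Friday.
November 1 by year: 2045:Wed 2046:Thu 2047:Fri✓ 2048:Sun 2049:Mon 2050:Tue 2051:Wed 2052:Fri✓ 2053:Sat✓ 2054:Sun 2055:Mon 2056:Wed 2057:Thu 2058:Fri✓ 2059:Sat✓ …(4 more)… 2064:Sat✓ 2065:Sun 2066:Mon 2067:Tue 2068:Thu 2069:Fri✓ 2070:Sat✓ 2071:Sun 2072:Tue 2073:Wed 2074:Thu 2075:Fri✓ 2076:Sun 2077:Mon 2078:Tue
Years with five Saturdays: 2047, 2052, 2053, 2058, 2059, 2064, 2069, 2070, 2075 → 9.

9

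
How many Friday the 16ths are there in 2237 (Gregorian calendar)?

1

Check the 16th of each month of 2237: Jan 16: Mon, Feb 16: Thu, Mar 16: Thu, Apr 16: Sun, May 16: Tue, Jun 16: Fri, Jul 16: Sun, Aug 16: Wed, Sep 16: Sat, Oct 16: Mon, Nov 16: Thu, Dec 16: Sat.
Friday occurs in June — 1 month.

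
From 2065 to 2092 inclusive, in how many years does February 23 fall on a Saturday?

Track February 23's weekday year by year (advancing +1, or +2 across a Feb 29):
  2065: Mon  2066: Tue (+1)  2067: Wed (+1)  2068: Thu (+1)  2069: Sat (+2) ✓
  2070: Sun (+1)  2071: Mon (+1)  2072: Tue (+1)  2073: Thu (+2)  2074: Fri (+1)
  2075: Sat (+1) ✓  2076: Sun (+1)  2077: Tue (+2)  2078: Wed (+1)  2079: Thu (+1)
  2080: Fri (+1)  2081: Sun (+2)  2082: Mon (+1)  2083: Tue (+1)  2084: Wed (+1)
  2085: Fri (+2)  2086: Sat (+1) ✓  2087: Sun (+1)  2088: Mon (+1)  2089: Wed (+2)
  2090: Thu (+1)  2091: Fri (+1)  2092: Sat (+1) ✓
Saturday years: 2069, 2075, 2086, 2092 — 4 in total.

4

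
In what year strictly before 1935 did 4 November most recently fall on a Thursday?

1926

From one year to the next, a fixed date's weekday advances by 1, or by 2 when a Feb 29 lies between the two dates.
1935: November 4 is Monday.
1934: Sunday (−1)
1933: Saturday (−1)
1932: Friday (−1)
1931: Wednesday (−2)
1930: Tuesday (−1)
1929: Monday (−1)
1928: Sunday (−1)
1927: Friday (−2)
1926: Thursday (−1)
4 November falls on a Thursday in 1926.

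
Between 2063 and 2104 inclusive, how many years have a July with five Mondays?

17

July has 31 days; it has five Mondays when Monday falls among the first (month-length − 28) days — i.e. when July 1 is one of Monday/Sunday/Saturday.
July 1 by year: 2063:Sun✓ 2064:Tue 2065:Wed 2066:Thu 2067:Fri 2068:Sun✓ 2069:Mon✓ 2070:Tue 2071:Wed 2072:Fri 2073:Sat✓ 2074:Sun✓ 2075:Mon✓ 2076:Wed 2077:Thu …(12 more)… 2090:Sat✓ 2091:Sun✓ 2092:Tue 2093:Wed 2094:Thu 2095:Fri 2096:Sun✓ 2097:Mon✓ 2098:Tue 2099:Wed 2100:Thu 2101:Fri 2102:Sat✓ 2103:Sun✓ 2104:Tue
Years with five Mondays: 2063, 2068, 2069, 2073, 2074, 2075, 2079, 2080, 2084, 2085, 2086, 2090, 2091, 2096, 2097, 2102, 2103 → 17.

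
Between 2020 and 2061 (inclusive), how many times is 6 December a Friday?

Track 6 December's weekday year by year (advancing +1, or +2 across a Feb 29):
  2020: Sun  2021: Mon (+1)  2022: Tue (+1)  2023: Wed (+1)  2024: Fri (+2) ✓
  2025: Sat (+1)  2026: Sun (+1)  2027: Mon (+1)  2028: Wed (+2)  2029: Thu (+1)
  2030: Fri (+1) ✓  2031: Sat (+1)  2032: Mon (+2)  2033: Tue (+1)  … (14 more years) …
  2048: Sun (+2)  2049: Mon (+1)  2050: Tue (+1)  2051: Wed (+1)  2052: Fri (+2) ✓
  2053: Sat (+1)  2054: Sun (+1)  2055: Mon (+1)  2056: Wed (+2)  2057: Thu (+1)
  2058: Fri (+1) ✓  2059: Sat (+1)  2060: Mon (+2)  2061: Tue (+1)
Friday years: 2024, 2030, 2041, 2047, 2052, 2058 — 6 in total.

6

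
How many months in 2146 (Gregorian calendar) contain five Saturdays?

5

A month of length L has five Saturdays iff its first Saturday is on day ≤ L−28 (so day 1–3 in a 31-day month, 1–2 in a 30-day month, day 1 in a leap February).
Checking each month of 2146: Jan starts Sat (31d) ✓; Feb starts Tue (28d); Mar starts Tue (31d); Apr starts Fri (30d) ✓; May starts Sun (31d); Jun starts Wed (30d); Jul starts Fri (31d) ✓; Aug starts Mon (31d); Sep starts Thu (30d); Oct starts Sat (31d) ✓; Nov starts Tue (30d); Dec starts Thu (31d) ✓.
Five-Saturday months: January, April, July, October, December → 5.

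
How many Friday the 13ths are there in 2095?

Check the 13th of each month of 2095: Jan 13: Thu, Feb 13: Sun, Mar 13: Sun, Apr 13: Wed, May 13: Fri, Jun 13: Mon, Jul 13: Wed, Aug 13: Sat, Sep 13: Tue, Oct 13: Thu, Nov 13: Sun, Dec 13: Tue.
Friday occurs in May — 1 month.

1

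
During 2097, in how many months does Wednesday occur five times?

A month of length L has five Wednesdays iff its first Wednesday is on day ≤ L−28 (so day 1–3 in a 31-day month, 1–2 in a 30-day month, day 1 in a leap February).
Checking each month of 2097: Jan starts Tue (31d) ✓; Feb starts Fri (28d); Mar starts Fri (31d); Apr starts Mon (30d); May starts Wed (31d) ✓; Jun starts Sat (30d); Jul starts Mon (31d) ✓; Aug starts Thu (31d); Sep starts Sun (30d); Oct starts Tue (31d) ✓; Nov starts Fri (30d); Dec starts Sun (31d).
Five-Wednesday months: January, May, July, October → 4.

4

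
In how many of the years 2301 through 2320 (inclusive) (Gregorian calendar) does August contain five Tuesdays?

8

August has 31 days; it has five Tuesdays when Tuesday falls among the first (month-length − 28) days — i.e. when August 1 is one of Tuesday/Monday/Sunday.
August 1 by year: 2301:Thu 2302:Fri 2303:Sat 2304:Mon✓ 2305:Tue✓ 2306:Wed 2307:Thu 2308:Sat 2309:Sun✓ 2310:Mon✓ 2311:Tue✓ 2312:Thu 2313:Fri 2314:Sat 2315:Sun✓ 2316:Tue✓ 2317:Wed 2318:Thu 2319:Fri 2320:Sun✓
Years with five Tuesdays: 2304, 2305, 2309, 2310, 2311, 2315, 2316, 2320 → 8.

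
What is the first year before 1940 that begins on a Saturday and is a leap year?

1916

Jan 1 advances by 2 weekdays after a leap year and by 1 after a common year.
1940: Jan 1 is Monday (leap).
1939: Sunday
1938: Saturday
1937: Friday
1936: Wednesday (leap)
1935: Tuesday
1934: Monday
1933: Sunday
1932: Friday (leap)
1931: Thursday
1930: Wednesday
1929: Tuesday
1928: Sunday (leap)
1927: Saturday
1926: Friday
1925: Thursday
1924: Tuesday (leap)
1923: Monday
1922: Sunday
1921: Saturday
1920: Thursday (leap)
1919: Wednesday
1918: Tuesday
1917: Monday
1916: Saturday (leap)
1916 begins on a Saturday and is a leap year.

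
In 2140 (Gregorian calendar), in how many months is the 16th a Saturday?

Check the 16th of each month of 2140: Jan 16: Sat, Feb 16: Tue, Mar 16: Wed, Apr 16: Sat, May 16: Mon, Jun 16: Thu, Jul 16: Sat, Aug 16: Tue, Sep 16: Fri, Oct 16: Sun, Nov 16: Wed, Dec 16: Fri.
Saturday occurs in January, April, July — 3 months.

3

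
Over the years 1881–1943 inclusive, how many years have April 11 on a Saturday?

10

Track April 11's weekday year by year (advancing +1, or +2 across a Feb 29):
  1881: Mon  1882: Tue (+1)  1883: Wed (+1)  1884: Fri (+2)  1885: Sat (+1) ✓
  1886: Sun (+1)  1887: Mon (+1)  1888: Wed (+2)  1889: Thu (+1)  1890: Fri (+1)
  1891: Sat (+1) ✓  1892: Mon (+2)  1893: Tue (+1)  1894: Wed (+1)  … (35 more years) …
  1930: Fri (+1)  1931: Sat (+1) ✓  1932: Mon (+2)  1933: Tue (+1)  1934: Wed (+1)
  1935: Thu (+1)  1936: Sat (+2) ✓  1937: Sun (+1)  1938: Mon (+1)  1939: Tue (+1)
  1940: Thu (+2)  1941: Fri (+1)  1942: Sat (+1) ✓  1943: Sun (+1)
Saturday years: 1885, 1891, 1896, 1903, 1908, 1914, 1925, 1931, 1936, 1942 — 10 in total.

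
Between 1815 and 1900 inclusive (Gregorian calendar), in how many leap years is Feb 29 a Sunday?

Leap years in 1815–1900: 21 of them.
Feb 29 weekday advances by 5 (mod 7) from one leap year to the next four years later (or differs when a century non-leap intervenes).
Leap-day weekdays: 1816:Thu 1820:Tue 1824:Sun✓ 1828:Fri 1832:Wed 1836:Mon 1840:Sat 1844:Thu 1848:Tue 1852:Sun✓ 1856:Fri 1860:Wed 1864:Mon 1868:Sat 1872:Thu 1876:Tue 1880:Sun✓ 1884:Fri 1888:Wed 1892:Mon 1896:Sat
Sunday: 1824, 1852, 1880 → 3.

3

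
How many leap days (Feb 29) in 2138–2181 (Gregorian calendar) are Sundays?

1

Leap years in 2138–2181: 11 of them.
Feb 29 weekday advances by 5 (mod 7) from one leap year to the next four years later (or differs when a century non-leap intervenes).
Leap-day weekdays: 2140:Mon 2144:Sat 2148:Thu 2152:Tue 2156:Sun✓ 2160:Fri 2164:Wed 2168:Mon 2172:Sat 2176:Thu 2180:Tue
Sunday: 2156 → 1.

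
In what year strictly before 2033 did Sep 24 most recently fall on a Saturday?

2022

From one year to the next, a fixed date's weekday advances by 1, or by 2 when a Feb 29 lies between the two dates.
2033: September 24 is Saturday.
2032: Friday (−1)
2031: Wednesday (−2)
2030: Tuesday (−1)
2029: Monday (−1)
2028: Sunday (−1)
2027: Friday (−2)
2026: Thursday (−1)
2025: Wednesday (−1)
2024: Tuesday (−1)
2023: Sunday (−2)
2022: Saturday (−1)
Sep 24 falls on a Saturday in 2022.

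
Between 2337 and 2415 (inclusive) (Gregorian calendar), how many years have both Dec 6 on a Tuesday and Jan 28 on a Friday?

9

Check each year's weekday for Dec 6 and Jan 28:
  2337: Mon/Thu  2338: Tue/Fri ✓  2339: Wed/Sat  2340: Fri/Sun  2341: Sat/Tue  2342: Sun/Wed  2343: Mon/Thu  2344: Wed/Fri  2345: Thu/Sun  2346: Fri/Mon  2347: Sat/Tue  2348: Mon/Wed  2349: Tue/Fri ✓  2350: Wed/Sat  …(51 more)…  2402: Fri/Mon  2403: Sat/Tue  2404: Mon/Wed  2405: Tue/Fri ✓  2406: Wed/Sat  2407: Thu/Sun  2408: Sat/Mon  2409: Sun/Wed  2410: Mon/Thu  2411: Tue/Fri ✓  2412: Thu/Sat  2413: Fri/Mon  2414: Sat/Tue  2415: Sun/Wed
Both conditions hold in: 2338, 2349, 2355, 2366, 2377, 2383, 2394, 2405, 2411 — 9.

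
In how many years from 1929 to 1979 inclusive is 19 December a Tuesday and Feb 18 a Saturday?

Check each year's weekday for 19 December and Feb 18:
  1929: Thu/Mon  1930: Fri/Tue  1931: Sat/Wed  1932: Mon/Thu  1933: Tue/Sat ✓  1934: Wed/Sun  1935: Thu/Mon  1936: Sat/Tue  1937: Sun/Thu  1938: Mon/Fri  1939: Tue/Sat ✓  1940: Thu/Sun  1941: Fri/Tue  1942: Sat/Wed  …(23 more)…  1966: Mon/Fri  1967: Tue/Sat ✓  1968: Thu/Sun  1969: Fri/Tue  1970: Sat/Wed  1971: Sun/Thu  1972: Tue/Fri  1973: Wed/Sun  1974: Thu/Mon  1975: Fri/Tue  1976: Sun/Wed  1977: Mon/Fri  1978: Tue/Sat ✓  1979: Wed/Sun
Both conditions hold in: 1933, 1939, 1950, 1961, 1967, 1978 — 6.

6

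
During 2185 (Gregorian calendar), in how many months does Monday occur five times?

4

A month of length L has five Mondays iff its first Monday is on day ≤ L−28 (so day 1–3 in a 31-day month, 1–2 in a 30-day month, day 1 in a leap February).
Checking each month of 2185: Jan starts Sat (31d) ✓; Feb starts Tue (28d); Mar starts Tue (31d); Apr starts Fri (30d); May starts Sun (31d) ✓; Jun starts Wed (30d); Jul starts Fri (31d); Aug starts Mon (31d) ✓; Sep starts Thu (30d); Oct starts Sat (31d) ✓; Nov starts Tue (30d); Dec starts Thu (31d).
Five-Monday months: January, May, August, October → 4.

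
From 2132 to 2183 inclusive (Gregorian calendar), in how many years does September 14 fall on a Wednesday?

7

Track September 14's weekday year by year (advancing +1, or +2 across a Feb 29):
  2132: Sun  2133: Mon (+1)  2134: Tue (+1)  2135: Wed (+1) ✓  2136: Fri (+2)
  2137: Sat (+1)  2138: Sun (+1)  2139: Mon (+1)  2140: Wed (+2) ✓  2141: Thu (+1)
  2142: Fri (+1)  2143: Sat (+1)  2144: Mon (+2)  2145: Tue (+1)  … (24 more years) …
  2170: Fri (+1)  2171: Sat (+1)  2172: Mon (+2)  2173: Tue (+1)  2174: Wed (+1) ✓
  2175: Thu (+1)  2176: Sat (+2)  2177: Sun (+1)  2178: Mon (+1)  2179: Tue (+1)
  2180: Thu (+2)  2181: Fri (+1)  2182: Sat (+1)  2183: Sun (+1)
Wednesday years: 2135, 2140, 2146, 2157, 2163, 2168, 2174 — 7 in total.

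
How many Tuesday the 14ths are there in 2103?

Check the 14th of each month of 2103: Jan 14: Sun, Feb 14: Wed, Mar 14: Wed, Apr 14: Sat, May 14: Mon, Jun 14: Thu, Jul 14: Sat, Aug 14: Tue, Sep 14: Fri, Oct 14: Sun, Nov 14: Wed, Dec 14: Fri.
Tuesday occurs in August — 1 month.

1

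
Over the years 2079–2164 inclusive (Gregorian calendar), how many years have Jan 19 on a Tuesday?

12

Track Jan 19's weekday year by year (advancing +1, or +2 across a Feb 29):
  2079: Thu  2080: Fri (+1)  2081: Sun (+2)  2082: Mon (+1)  2083: Tue (+1) ✓
  2084: Wed (+1)  2085: Fri (+2)  2086: Sat (+1)  2087: Sun (+1)  2088: Mon (+1)
  2089: Wed (+2)  2090: Thu (+1)  2091: Fri (+1)  2092: Sat (+1)  … (58 more years) …
  2151: Tue (+1) ✓  2152: Wed (+1)  2153: Fri (+2)  2154: Sat (+1)  2155: Sun (+1)
  2156: Mon (+1)  2157: Wed (+2)  2158: Thu (+1)  2159: Fri (+1)  2160: Sat (+1)
  2161: Mon (+2)  2162: Tue (+1) ✓  2163: Wed (+1)  2164: Thu (+1)
Tuesday years: 2083, 2094, 2100, 2106, 2112, 2117, 2123, 2134, 2140, 2145, 2151, 2162 — 12 in total.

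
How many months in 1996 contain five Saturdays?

4

A month of length L has five Saturdays iff its first Saturday is on day ≤ L−28 (so day 1–3 in a 31-day month, 1–2 in a 30-day month, day 1 in a leap February).
Checking each month of 1996: Jan starts Mon (31d); Feb starts Thu (29d); Mar starts Fri (31d) ✓; Apr starts Mon (30d); May starts Wed (31d); Jun starts Sat (30d) ✓; Jul starts Mon (31d); Aug starts Thu (31d) ✓; Sep starts Sun (30d); Oct starts Tue (31d); Nov starts Fri (30d) ✓; Dec starts Sun (31d).
Five-Saturday months: March, June, August, November → 4.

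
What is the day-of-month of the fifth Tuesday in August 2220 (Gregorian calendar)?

29

August 1, 2220 is a Tuesday, so the first Tuesday is the 1st.
The fifth Tuesday is 1 + 28 = 29.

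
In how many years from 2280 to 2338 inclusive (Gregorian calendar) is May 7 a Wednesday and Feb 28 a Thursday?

2

Check each year's weekday for May 7 and Feb 28:
  2280: Fri/Sat  2281: Sat/Mon  2282: Sun/Tue  2283: Mon/Wed  2284: Wed/Thu ✓  2285: Thu/Sat  2286: Fri/Sun  2287: Sat/Mon  2288: Mon/Tue  2289: Tue/Thu  2290: Wed/Fri  2291: Thu/Sat  2292: Sat/Sun  2293: Sun/Tue  …(31 more)…  2325: Thu/Sat  2326: Fri/Sun  2327: Sat/Mon  2328: Mon/Tue  2329: Tue/Thu  2330: Wed/Fri  2331: Thu/Sat  2332: Sat/Sun  2333: Sun/Tue  2334: Mon/Wed  2335: Tue/Thu  2336: Thu/Fri  2337: Fri/Sun  2338: Sat/Mon
Both conditions hold in: 2284, 2324 — 2.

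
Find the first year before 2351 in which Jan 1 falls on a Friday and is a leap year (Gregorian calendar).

Jan 1 advances by 2 weekdays after a leap year and by 1 after a common year.
2351: Jan 1 is Monday.
2350: Sunday
2349: Saturday
2348: Thursday (leap)
2347: Wednesday
2346: Tuesday
2345: Monday
2344: Saturday (leap)
2343: Friday
2342: Thursday
2341: Wednesday
2340: Monday (leap)
2339: Sunday
2338: Saturday
2337: Friday
2336: Wednesday (leap)
2335: Tuesday
2334: Monday
2333: Sunday
2332: Friday (leap)
2332 begins on a Friday and is a leap year.

2332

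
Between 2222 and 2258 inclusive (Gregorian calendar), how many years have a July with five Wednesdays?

16

July has 31 days; it has five Wednesdays when Wednesday falls among the first (month-length − 28) days — i.e. when July 1 is one of Wednesday/Tuesday/Monday.
July 1 by year: 2222:Mon✓ 2223:Tue✓ 2224:Thu 2225:Fri 2226:Sat 2227:Sun 2228:Tue✓ 2229:Wed✓ 2230:Thu 2231:Fri 2232:Sun 2233:Mon✓ 2234:Tue✓ 2235:Wed✓ 2236:Fri …(7 more)… 2244:Mon✓ 2245:Tue✓ 2246:Wed✓ 2247:Thu 2248:Sat 2249:Sun 2250:Mon✓ 2251:Tue✓ 2252:Thu 2253:Fri 2254:Sat 2255:Sun 2256:Tue✓ 2257:Wed✓ 2258:Thu
Years with five Wednesdays: 2222, 2223, 2228, 2229, 2233, 2234, 2235, 2239, 2240, 2244, 2245, 2246, 2250, 2251, 2256, 2257 → 16.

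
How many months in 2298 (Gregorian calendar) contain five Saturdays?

A month of length L has five Saturdays iff its first Saturday is on day ≤ L−28 (so day 1–3 in a 31-day month, 1–2 in a 30-day month, day 1 in a leap February).
Checking each month of 2298: Jan starts Sat (31d) ✓; Feb starts Tue (28d); Mar starts Tue (31d); Apr starts Fri (30d) ✓; May starts Sun (31d); Jun starts Wed (30d); Jul starts Fri (31d) ✓; Aug starts Mon (31d); Sep starts Thu (30d); Oct starts Sat (31d) ✓; Nov starts Tue (30d); Dec starts Thu (31d) ✓.
Five-Saturday months: January, April, July, October, December → 5.

5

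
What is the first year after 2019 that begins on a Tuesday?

2030

Jan 1 advances by 2 weekdays after a leap year and by 1 after a common year.
2019: Jan 1 is Tuesday.
2020: Wednesday (leap)
2021: Friday
2022: Saturday
2023: Sunday
2024: Monday (leap)
2025: Wednesday
2026: Thursday
2027: Friday
2028: Saturday (leap)
2029: Monday
2030: Tuesday
2030 begins on a Tuesday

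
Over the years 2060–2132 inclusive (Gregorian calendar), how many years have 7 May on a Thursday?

10

Track 7 May's weekday year by year (advancing +1, or +2 across a Feb 29):
  2060: Fri  2061: Sat (+1)  2062: Sun (+1)  2063: Mon (+1)  2064: Wed (+2)
  2065: Thu (+1) ✓  2066: Fri (+1)  2067: Sat (+1)  2068: Mon (+2)  2069: Tue (+1)
  2070: Wed (+1)  2071: Thu (+1) ✓  2072: Sat (+2)  2073: Sun (+1)  … (45 more years) …
  2119: Sun (+1)  2120: Tue (+2)  2121: Wed (+1)  2122: Thu (+1) ✓  2123: Fri (+1)
  2124: Sun (+2)  2125: Mon (+1)  2126: Tue (+1)  2127: Wed (+1)  2128: Fri (+2)
  2129: Sat (+1)  2130: Sun (+1)  2131: Mon (+1)  2132: Wed (+2)
Thursday years: 2065, 2071, 2076, 2082, 2093, 2099, 2105, 2111, 2116, 2122 — 10 in total.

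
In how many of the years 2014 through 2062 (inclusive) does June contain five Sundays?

14

June has 30 days; it has five Sundays when Sunday falls among the first (month-length − 28) days — i.e. when June 1 is one of Sunday/Saturday.
June 1 by year: 2014:Sun✓ 2015:Mon 2016:Wed 2017:Thu 2018:Fri 2019:Sat✓ 2020:Mon 2021:Tue 2022:Wed 2023:Thu 2024:Sat✓ 2025:Sun✓ 2026:Mon 2027:Tue 2028:Thu …(19 more)… 2048:Mon 2049:Tue 2050:Wed 2051:Thu 2052:Sat✓ 2053:Sun✓ 2054:Mon 2055:Tue 2056:Thu 2057:Fri 2058:Sat✓ 2059:Sun✓ 2060:Tue 2061:Wed 2062:Thu
Years with five Sundays: 2014, 2019, 2024, 2025, 2030, 2031, 2036, 2041, 2042, 2047, 2052, 2053, 2058, 2059 → 14.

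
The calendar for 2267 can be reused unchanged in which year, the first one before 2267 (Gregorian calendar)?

2261

Two years share a calendar iff Jan 1 falls on the same weekday and both are leap or both are common. 2267: Jan 1 is Tuesday, common year.
2266: Jan 1 Monday, common
2265: Jan 1 Sunday, common
2264: Jan 1 Friday, leap
2263: Jan 1 Thursday, common
2262: Jan 1 Wednesday, common
2261: Jan 1 Tuesday, common
2261 matches on both conditions.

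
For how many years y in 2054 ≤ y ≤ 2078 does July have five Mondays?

10

July has 31 days; it has five Mondays when Monday falls among the first (month-length − 28) days — i.e. when July 1 is one of Monday/Sunday/Saturday.
July 1 by year: 2054:Wed 2055:Thu 2056:Sat✓ 2057:Sun✓ 2058:Mon✓ 2059:Tue 2060:Thu 2061:Fri 2062:Sat✓ 2063:Sun✓ 2064:Tue 2065:Wed 2066:Thu 2067:Fri 2068:Sun✓ 2069:Mon✓ 2070:Tue 2071:Wed 2072:Fri 2073:Sat✓ 2074:Sun✓ 2075:Mon✓ 2076:Wed 2077:Thu 2078:Fri
Years with five Mondays: 2056, 2057, 2058, 2062, 2063, 2068, 2069, 2073, 2074, 2075 → 10.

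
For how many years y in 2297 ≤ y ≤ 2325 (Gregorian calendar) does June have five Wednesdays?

8

June has 30 days; it has five Wednesdays when Wednesday falls among the first (month-length − 28) days — i.e. when June 1 is one of Wednesday/Tuesday.
June 1 by year: 2297:Tue✓ 2298:Wed✓ 2299:Thu 2300:Fri 2301:Sat 2302:Sun 2303:Mon 2304:Wed✓ 2305:Thu 2306:Fri 2307:Sat 2308:Mon 2309:Tue✓ 2310:Wed✓ 2311:Thu 2312:Sat 2313:Sun 2314:Mon 2315:Tue✓ 2316:Thu 2317:Fri 2318:Sat 2319:Sun 2320:Tue✓ 2321:Wed✓ 2322:Thu 2323:Fri 2324:Sun 2325:Mon
Years with five Wednesdays: 2297, 2298, 2304, 2309, 2310, 2315, 2320, 2321 → 8.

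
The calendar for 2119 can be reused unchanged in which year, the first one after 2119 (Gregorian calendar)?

Two years share a calendar iff Jan 1 falls on the same weekday and both are leap or both are common. 2119: Jan 1 is Sunday, common year.
2120: Jan 1 Monday, leap
2121: Jan 1 Wednesday, common
2122: Jan 1 Thursday, common
2123: Jan 1 Friday, common
2124: Jan 1 Saturday, leap
2125: Jan 1 Monday, common
2126: Jan 1 Tuesday, common
2127: Jan 1 Wednesday, common
2128: Jan 1 Thursday, leap
2129: Jan 1 Saturday, common
2130: Jan 1 Sunday, common
2130 matches on both conditions.

2130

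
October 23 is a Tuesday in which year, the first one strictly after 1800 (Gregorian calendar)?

From one year to the next, a fixed date's weekday advances by 1, or by 2 when a Feb 29 lies between the two dates.
1800: October 23 is Thursday.
1801: Friday (+1)
1802: Saturday (+1)
1803: Sunday (+1)
1804: Tuesday (+2)
October 23 falls on a Tuesday in 1804.

1804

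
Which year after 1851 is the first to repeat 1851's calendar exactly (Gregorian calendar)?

Two years share a calendar iff Jan 1 falls on the same weekday and both are leap or both are common. 1851: Jan 1 is Wednesday, common year.
1852: Jan 1 Thursday, leap
1853: Jan 1 Saturday, common
1854: Jan 1 Sunday, common
1855: Jan 1 Monday, common
1856: Jan 1 Tuesday, leap
1857: Jan 1 Thursday, common
1858: Jan 1 Friday, common
1859: Jan 1 Saturday, common
1860: Jan 1 Sunday, leap
1861: Jan 1 Tuesday, common
1862: Jan 1 Wednesday, common
1862 matches on both conditions.

1862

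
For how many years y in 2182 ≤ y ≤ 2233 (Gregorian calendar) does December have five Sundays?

December has 31 days; it has five Sundays when Sunday falls among the first (month-length − 28) days — i.e. when December 1 is one of Sunday/Saturday/Friday.
December 1 by year: 2182:Sun✓ 2183:Mon 2184:Wed 2185:Thu 2186:Fri✓ 2187:Sat✓ 2188:Mon 2189:Tue 2190:Wed 2191:Thu 2192:Sat✓ 2193:Sun✓ 2194:Mon 2195:Tue 2196:Thu …(22 more)… 2219:Wed 2220:Fri✓ 2221:Sat✓ 2222:Sun✓ 2223:Mon 2224:Wed 2225:Thu 2226:Fri✓ 2227:Sat✓ 2228:Mon 2229:Tue 2230:Wed 2231:Thu 2232:Sat✓ 2233:Sun✓
Years with five Sundays: 2182, 2186, 2187, 2192, 2193, 2197, 2198, 2199, 2204, 2205, 2209, 2210, 2211, 2215, 2216, 2220, 2221, 2222, 2226, 2227, 2232, 2233 → 22.

22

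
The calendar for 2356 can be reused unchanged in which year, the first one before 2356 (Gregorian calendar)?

2328

Two years share a calendar iff Jan 1 falls on the same weekday and both are leap or both are common. 2356: Jan 1 is Sunday, leap year.
2355: Jan 1 Saturday, common
2354: Jan 1 Friday, common
2353: Jan 1 Thursday, common
2352: Jan 1 Tuesday, leap
2351: Jan 1 Monday, common
2350: Jan 1 Sunday, common
2349: Jan 1 Saturday, common
2348: Jan 1 Thursday, leap
2347: Jan 1 Wednesday, common
2346: Jan 1 Tuesday, common
2345: Jan 1 Monday, common
2344: Jan 1 Saturday, leap
2343: Jan 1 Friday, common
2342: Jan 1 Thursday, common
2341: Jan 1 Wednesday, common
2340: Jan 1 Monday, leap
2339: Jan 1 Sunday, common
2338: Jan 1 Saturday, common
2337: Jan 1 Friday, common
2336: Jan 1 Wednesday, leap
2335: Jan 1 Tuesday, common
2334: Jan 1 Monday, common
2333: Jan 1 Sunday, common
2332: Jan 1 Friday, leap
2331: Jan 1 Thursday, common
2330: Jan 1 Wednesday, common
2329: Jan 1 Tuesday, common
2328: Jan 1 Sunday, leap
2328 matches on both conditions.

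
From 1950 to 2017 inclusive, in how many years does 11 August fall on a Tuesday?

10

Track 11 August's weekday year by year (advancing +1, or +2 across a Feb 29):
  1950: Fri  1951: Sat (+1)  1952: Mon (+2)  1953: Tue (+1) ✓  1954: Wed (+1)
  1955: Thu (+1)  1956: Sat (+2)  1957: Sun (+1)  1958: Mon (+1)  1959: Tue (+1) ✓
  1960: Thu (+2)  1961: Fri (+1)  1962: Sat (+1)  1963: Sun (+1)  … (40 more years) …
  2004: Wed (+2)  2005: Thu (+1)  2006: Fri (+1)  2007: Sat (+1)  2008: Mon (+2)
  2009: Tue (+1) ✓  2010: Wed (+1)  2011: Thu (+1)  2012: Sat (+2)  2013: Sun (+1)
  2014: Mon (+1)  2015: Tue (+1) ✓  2016: Thu (+2)  2017: Fri (+1)
Tuesday years: 1953, 1959, 1964, 1970, 1981, 1987, 1992, 1998, 2009, 2015 — 10 in total.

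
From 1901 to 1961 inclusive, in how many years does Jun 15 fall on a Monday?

Track Jun 15's weekday year by year (advancing +1, or +2 across a Feb 29):
  1901: Sat  1902: Sun (+1)  1903: Mon (+1) ✓  1904: Wed (+2)  1905: Thu (+1)
  1906: Fri (+1)  1907: Sat (+1)  1908: Mon (+2) ✓  1909: Tue (+1)  1910: Wed (+1)
  1911: Thu (+1)  1912: Sat (+2)  1913: Sun (+1)  1914: Mon (+1) ✓  … (33 more years) …
  1948: Tue (+2)  1949: Wed (+1)  1950: Thu (+1)  1951: Fri (+1)  1952: Sun (+2)
  1953: Mon (+1) ✓  1954: Tue (+1)  1955: Wed (+1)  1956: Fri (+2)  1957: Sat (+1)
  1958: Sun (+1)  1959: Mon (+1) ✓  1960: Wed (+2)  1961: Thu (+1)
Monday years: 1903, 1908, 1914, 1925, 1931, 1936, 1942, 1953, 1959 — 9 in total.

9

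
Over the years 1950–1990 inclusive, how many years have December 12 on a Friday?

6

Track December 12's weekday year by year (advancing +1, or +2 across a Feb 29):
  1950: Tue  1951: Wed (+1)  1952: Fri (+2) ✓  1953: Sat (+1)  1954: Sun (+1)
  1955: Mon (+1)  1956: Wed (+2)  1957: Thu (+1)  1958: Fri (+1) ✓  1959: Sat (+1)
  1960: Mon (+2)  1961: Tue (+1)  1962: Wed (+1)  1963: Thu (+1)  … (13 more years) …
  1977: Mon (+1)  1978: Tue (+1)  1979: Wed (+1)  1980: Fri (+2) ✓  1981: Sat (+1)
  1982: Sun (+1)  1983: Mon (+1)  1984: Wed (+2)  1985: Thu (+1)  1986: Fri (+1) ✓
  1987: Sat (+1)  1988: Mon (+2)  1989: Tue (+1)  1990: Wed (+1)
Friday years: 1952, 1958, 1969, 1975, 1980, 1986 — 6 in total.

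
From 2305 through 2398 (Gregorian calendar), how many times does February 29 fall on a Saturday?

Leap years in 2305–2398: 23 of them.
Feb 29 weekday advances by 5 (mod 7) from one leap year to the next four years later (or differs when a century non-leap intervenes).
Leap-day weekdays: 2308:Sat✓ 2312:Thu 2316:Tue 2320:Sun 2324:Fri 2328:Wed 2332:Mon 2336:Sat✓ 2340:Thu 2344:Tue 2348:Sun 2352:Fri 2356:Wed 2360:Mon 2364:Sat✓ 2368:Thu 2372:Tue 2376:Sun 2380:Fri 2384:Wed 2388:Mon 2392:Sat✓ 2396:Thu
Saturday: 2308, 2336, 2364, 2392 → 4.

4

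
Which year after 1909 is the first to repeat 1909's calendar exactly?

1915

Two years share a calendar iff Jan 1 falls on the same weekday and both are leap or both are common. 1909: Jan 1 is Friday, common year.
1910: Jan 1 Saturday, common
1911: Jan 1 Sunday, common
1912: Jan 1 Monday, leap
1913: Jan 1 Wednesday, common
1914: Jan 1 Thursday, common
1915: Jan 1 Friday, common
1915 matches on both conditions.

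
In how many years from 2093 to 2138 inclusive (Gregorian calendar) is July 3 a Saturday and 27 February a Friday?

Check each year's weekday for July 3 and 27 February:
  2093: Fri/Fri  2094: Sat/Sat  2095: Sun/Sun  2096: Tue/Mon  2097: Wed/Wed  2098: Thu/Thu  2099: Fri/Fri  2100: Sat/Sat  2101: Sun/Sun  2102: Mon/Mon  2103: Tue/Tue  2104: Thu/Wed  2105: Fri/Fri  2106: Sat/Sat  …(18 more)…  2125: Tue/Tue  2126: Wed/Wed  2127: Thu/Thu  2128: Sat/Fri ✓  2129: Sun/Sun  2130: Mon/Mon  2131: Tue/Tue  2132: Thu/Wed  2133: Fri/Fri  2134: Sat/Sat  2135: Sun/Sun  2136: Tue/Mon  2137: Wed/Wed  2138: Thu/Thu
Both conditions hold in: 2128 — 1.

1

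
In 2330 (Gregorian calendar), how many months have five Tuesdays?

4

A month of length L has five Tuesdays iff its first Tuesday is on day ≤ L−28 (so day 1–3 in a 31-day month, 1–2 in a 30-day month, day 1 in a leap February).
Checking each month of 2330: Jan starts Wed (31d); Feb starts Sat (28d); Mar starts Sat (31d); Apr starts Tue (30d) ✓; May starts Thu (31d); Jun starts Sun (30d); Jul starts Tue (31d) ✓; Aug starts Fri (31d); Sep starts Mon (30d) ✓; Oct starts Wed (31d); Nov starts Sat (30d); Dec starts Mon (31d) ✓.
Five-Tuesday months: April, July, September, December → 4.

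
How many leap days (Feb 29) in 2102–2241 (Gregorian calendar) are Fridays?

Leap years in 2102–2241: 34 of them.
Feb 29 weekday advances by 5 (mod 7) from one leap year to the next four years later (or differs when a century non-leap intervenes).
Leap-day weekdays: 2104:Fri✓ 2108:Wed 2112:Mon 2116:Sat 2120:Thu 2124:Tue 2128:Sun 2132:Fri✓ 2136:Wed 2140:Mon 2144:Sat 2148:Thu 2152:Tue …(8 more)… 2188:Fri✓ 2192:Wed 2196:Mon 2204:Wed 2208:Mon 2212:Sat 2216:Thu 2220:Tue 2224:Sun 2228:Fri✓ 2232:Wed 2236:Mon 2240:Sat
Friday: 2104, 2132, 2160, 2188, 2228 → 5.

5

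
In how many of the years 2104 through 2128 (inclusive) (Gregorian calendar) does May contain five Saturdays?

12

May has 31 days; it has five Saturdays when Saturday falls among the first (month-length − 28) days — i.e. when May 1 is one of Saturday/Friday/Thursday.
May 1 by year: 2104:Thu✓ 2105:Fri✓ 2106:Sat✓ 2107:Sun 2108:Tue 2109:Wed 2110:Thu✓ 2111:Fri✓ 2112:Sun 2113:Mon 2114:Tue 2115:Wed 2116:Fri✓ 2117:Sat✓ 2118:Sun 2119:Mon 2120:Wed 2121:Thu✓ 2122:Fri✓ 2123:Sat✓ 2124:Mon 2125:Tue 2126:Wed 2127:Thu✓ 2128:Sat✓
Years with five Saturdays: 2104, 2105, 2106, 2110, 2111, 2116, 2117, 2121, 2122, 2123, 2127, 2128 → 12.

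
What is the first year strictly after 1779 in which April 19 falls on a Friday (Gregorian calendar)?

1782

From one year to the next, a fixed date's weekday advances by 1, or by 2 when a Feb 29 lies between the two dates.
1779: April 19 is Monday.
1780: Wednesday (+2)
1781: Thursday (+1)
1782: Friday (+1)
April 19 falls on a Friday in 1782.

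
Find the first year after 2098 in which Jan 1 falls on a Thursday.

Jan 1 advances by 2 weekdays after a leap year and by 1 after a common year.
2098: Jan 1 is Wednesday.
2099: Thursday
2099 begins on a Thursday

2099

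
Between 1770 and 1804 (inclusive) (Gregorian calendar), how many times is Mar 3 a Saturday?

Track Mar 3's weekday year by year (advancing +1, or +2 across a Feb 29):
  1770: Sat ✓  1771: Sun (+1)  1772: Tue (+2)  1773: Wed (+1)  1774: Thu (+1)
  1775: Fri (+1)  1776: Sun (+2)  1777: Mon (+1)  1778: Tue (+1)  1779: Wed (+1)
  1780: Fri (+2)  1781: Sat (+1) ✓  1782: Sun (+1)  1783: Mon (+1)  … (7 more years) …
  1791: Thu (+1)  1792: Sat (+2) ✓  1793: Sun (+1)  1794: Mon (+1)  1795: Tue (+1)
  1796: Thu (+2)  1797: Fri (+1)  1798: Sat (+1) ✓  1799: Sun (+1)  1800: Mon (+1)
  1801: Tue (+1)  1802: Wed (+1)  1803: Thu (+1)  1804: Sat (+2) ✓
Saturday years: 1770, 1781, 1787, 1792, 1798, 1804 — 6 in total.

6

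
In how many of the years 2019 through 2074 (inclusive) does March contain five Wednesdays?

24

March has 31 days; it has five Wednesdays when Wednesday falls among the first (month-length − 28) days — i.e. when March 1 is one of Wednesday/Tuesday/Monday.
March 1 by year: 2019:Fri 2020:Sun 2021:Mon✓ 2022:Tue✓ 2023:Wed✓ 2024:Fri 2025:Sat 2026:Sun 2027:Mon✓ 2028:Wed✓ 2029:Thu 2030:Fri 2031:Sat 2032:Mon✓ 2033:Tue✓ …(26 more)… 2060:Mon✓ 2061:Tue✓ 2062:Wed✓ 2063:Thu 2064:Sat 2065:Sun 2066:Mon✓ 2067:Tue✓ 2068:Thu 2069:Fri 2070:Sat 2071:Sun 2072:Tue✓ 2073:Wed✓ 2074:Thu
Years with five Wednesdays: 2021, 2022, 2023, 2027, 2028, 2032, 2033, 2034, 2038, 2039, 2044, 2045, 2049, 2050, 2051, 2055, 2056, 2060, 2061, 2062, 2066, 2067, 2072, 2073 → 24.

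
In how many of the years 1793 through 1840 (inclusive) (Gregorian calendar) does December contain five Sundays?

December has 31 days; it has five Sundays when Sunday falls among the first (month-length − 28) days — i.e. when December 1 is one of Sunday/Saturday/Friday.
December 1 by year: 1793:Sun✓ 1794:Mon 1795:Tue 1796:Thu 1797:Fri✓ 1798:Sat✓ 1799:Sun✓ 1800:Mon 1801:Tue 1802:Wed 1803:Thu 1804:Sat✓ 1805:Sun✓ 1806:Mon 1807:Tue …(18 more)… 1826:Fri✓ 1827:Sat✓ 1828:Mon 1829:Tue 1830:Wed 1831:Thu 1832:Sat✓ 1833:Sun✓ 1834:Mon 1835:Tue 1836:Thu 1837:Fri✓ 1838:Sat✓ 1839:Sun✓ 1840:Tue
Years with five Sundays: 1793, 1797, 1798, 1799, 1804, 1805, 1809, 1810, 1811, 1815, 1816, 1820, 1821, 1822, 1826, 1827, 1832, 1833, 1837, 1838, 1839 → 21.

21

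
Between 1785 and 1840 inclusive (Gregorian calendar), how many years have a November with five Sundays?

November has 30 days; it has five Sundays when Sunday falls among the first (month-length − 28) days — i.e. when November 1 is one of Sunday/Saturday.
November 1 by year: 1785:Tue 1786:Wed 1787:Thu 1788:Sat✓ 1789:Sun✓ 1790:Mon 1791:Tue 1792:Thu 1793:Fri 1794:Sat✓ 1795:Sun✓ 1796:Tue 1797:Wed 1798:Thu 1799:Fri …(26 more)… 1826:Wed 1827:Thu 1828:Sat✓ 1829:Sun✓ 1830:Mon 1831:Tue 1832:Thu 1833:Fri 1834:Sat✓ 1835:Sun✓ 1836:Tue 1837:Wed 1838:Thu 1839:Fri 1840:Sun✓
Years with five Sundays: 1788, 1789, 1794, 1795, 1800, 1801, 1806, 1807, 1812, 1817, 1818, 1823, 1828, 1829, 1834, 1835, 1840 → 17.

17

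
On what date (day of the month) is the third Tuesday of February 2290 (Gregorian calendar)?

February 1, 2290 is a Saturday, so the first Tuesday is the 4th.
The third Tuesday is 4 + 14 = 18.

18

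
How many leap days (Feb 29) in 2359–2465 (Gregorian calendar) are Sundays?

Leap years in 2359–2465: 27 of them.
Feb 29 weekday advances by 5 (mod 7) from one leap year to the next four years later (or differs when a century non-leap intervenes).
Leap-day weekdays: 2360:Mon 2364:Sat 2368:Thu 2372:Tue 2376:Sun✓ 2380:Fri 2384:Wed 2388:Mon 2392:Sat 2396:Thu 2400:Tue 2404:Sun✓ 2408:Fri 2412:Wed 2416:Mon 2420:Sat 2424:Thu 2428:Tue 2432:Sun✓ 2436:Fri 2440:Wed 2444:Mon 2448:Sat 2452:Thu 2456:Tue 2460:Sun✓ 2464:Fri
Sunday: 2376, 2404, 2432, 2460 → 4.

4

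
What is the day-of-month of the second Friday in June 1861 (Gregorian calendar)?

June 1, 1861 is a Saturday, so the first Friday is the 7th.
The second Friday is 7 + 7 = 14.

14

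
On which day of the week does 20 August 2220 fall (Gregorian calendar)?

Sunday

January 1, 2220 is a Saturday.
August 20 is day 233 of the year, i.e. 232 days after Jan 1.
232 mod 7 = 1, so advance 1 weekday from Saturday: Sunday.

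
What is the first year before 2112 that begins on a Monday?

Jan 1 advances by 2 weekdays after a leap year and by 1 after a common year.
2112: Jan 1 is Friday (leap).
2111: Thursday
2110: Wednesday
2109: Tuesday
2108: Sunday (leap)
2107: Saturday
2106: Friday
2105: Thursday
2104: Tuesday (leap)
2103: Monday
2103 begins on a Monday

2103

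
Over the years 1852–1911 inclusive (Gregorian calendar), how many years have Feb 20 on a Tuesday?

8

Track Feb 20's weekday year by year (advancing +1, or +2 across a Feb 29):
  1852: Fri  1853: Sun (+2)  1854: Mon (+1)  1855: Tue (+1) ✓  1856: Wed (+1)
  1857: Fri (+2)  1858: Sat (+1)  1859: Sun (+1)  1860: Mon (+1)  1861: Wed (+2)
  1862: Thu (+1)  1863: Fri (+1)  1864: Sat (+1)  1865: Mon (+2)  … (32 more years) …
  1898: Sun (+1)  1899: Mon (+1)  1900: Tue (+1) ✓  1901: Wed (+1)  1902: Thu (+1)
  1903: Fri (+1)  1904: Sat (+1)  1905: Mon (+2)  1906: Tue (+1) ✓  1907: Wed (+1)
  1908: Thu (+1)  1909: Sat (+2)  1910: Sun (+1)  1911: Mon (+1)
Tuesday years: 1855, 1866, 1872, 1877, 1883, 1894, 1900, 1906 — 8 in total.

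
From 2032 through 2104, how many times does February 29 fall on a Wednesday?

Leap years in 2032–2104: 18 of them.
Feb 29 weekday advances by 5 (mod 7) from one leap year to the next four years later (or differs when a century non-leap intervenes).
Leap-day weekdays: 2032:Sun 2036:Fri 2040:Wed✓ 2044:Mon 2048:Sat 2052:Thu 2056:Tue 2060:Sun 2064:Fri 2068:Wed✓ 2072:Mon 2076:Sat 2080:Thu 2084:Tue 2088:Sun 2092:Fri 2096:Wed✓ 2104:Fri
Wednesday: 2040, 2068, 2096 → 3.

3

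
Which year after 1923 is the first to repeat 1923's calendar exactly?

Two years share a calendar iff Jan 1 falls on the same weekday and both are leap or both are common. 1923: Jan 1 is Monday, common year.
1924: Jan 1 Tuesday, leap
1925: Jan 1 Thursday, common
1926: Jan 1 Friday, common
1927: Jan 1 Saturday, common
1928: Jan 1 Sunday, leap
1929: Jan 1 Tuesday, common
1930: Jan 1 Wednesday, common
1931: Jan 1 Thursday, common
1932: Jan 1 Friday, leap
1933: Jan 1 Sunday, common
1934: Jan 1 Monday, common
1934 matches on both conditions.

1934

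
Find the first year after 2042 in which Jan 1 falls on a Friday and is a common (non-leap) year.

2049

Jan 1 advances by 2 weekdays after a leap year and by 1 after a common year.
2042: Jan 1 is Wednesday.
2043: Thursday
2044: Friday (leap)
2045: Sunday
2046: Monday
2047: Tuesday
2048: Wednesday (leap)
2049: Friday
2049 begins on a Friday and is a common year.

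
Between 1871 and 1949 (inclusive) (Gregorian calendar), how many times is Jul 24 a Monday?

Track Jul 24's weekday year by year (advancing +1, or +2 across a Feb 29):
  1871: Mon ✓  1872: Wed (+2)  1873: Thu (+1)  1874: Fri (+1)  1875: Sat (+1)
  1876: Mon (+2) ✓  1877: Tue (+1)  1878: Wed (+1)  1879: Thu (+1)  1880: Sat (+2)
  1881: Sun (+1)  1882: Mon (+1) ✓  1883: Tue (+1)  1884: Thu (+2)  … (51 more years) …
  1936: Fri (+2)  1937: Sat (+1)  1938: Sun (+1)  1939: Mon (+1) ✓  1940: Wed (+2)
  1941: Thu (+1)  1942: Fri (+1)  1943: Sat (+1)  1944: Mon (+2) ✓  1945: Tue (+1)
  1946: Wed (+1)  1947: Thu (+1)  1948: Sat (+2)  1949: Sun (+1)
Monday years: 1871, 1876, 1882, 1893, 1899, 1905, 1911, 1916, 1922, 1933, 1939, 1944 — 12 in total.

12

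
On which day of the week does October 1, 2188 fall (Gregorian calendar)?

Wednesday

January 1, 2188 is a Tuesday.
October 1 is day 275 of the year, i.e. 274 days after Jan 1.
274 mod 7 = 1, so advance 1 weekday from Tuesday: Wednesday.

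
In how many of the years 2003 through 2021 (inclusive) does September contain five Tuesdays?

September has 30 days; it has five Tuesdays when Tuesday falls among the first (month-length − 28) days — i.e. when September 1 is one of Tuesday/Monday.
September 1 by year: 2003:Mon✓ 2004:Wed 2005:Thu 2006:Fri 2007:Sat 2008:Mon✓ 2009:Tue✓ 2010:Wed 2011:Thu 2012:Sat 2013:Sun 2014:Mon✓ 2015:Tue✓ 2016:Thu 2017:Fri 2018:Sat 2019:Sun 2020:Tue✓ 2021:Wed
Years with five Tuesdays: 2003, 2008, 2009, 2014, 2015, 2020 → 6.

6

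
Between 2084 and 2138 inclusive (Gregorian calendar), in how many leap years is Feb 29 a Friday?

Leap years in 2084–2138: 13 of them.
Feb 29 weekday advances by 5 (mod 7) from one leap year to the next four years later (or differs when a century non-leap intervenes).
Leap-day weekdays: 2084:Tue 2088:Sun 2092:Fri✓ 2096:Wed 2104:Fri✓ 2108:Wed 2112:Mon 2116:Sat 2120:Thu 2124:Tue 2128:Sun 2132:Fri✓ 2136:Wed
Friday: 2092, 2104, 2132 → 3.

3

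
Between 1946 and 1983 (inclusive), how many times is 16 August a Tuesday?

6

Track 16 August's weekday year by year (advancing +1, or +2 across a Feb 29):
  1946: Fri  1947: Sat (+1)  1948: Mon (+2)  1949: Tue (+1) ✓  1950: Wed (+1)
  1951: Thu (+1)  1952: Sat (+2)  1953: Sun (+1)  1954: Mon (+1)  1955: Tue (+1) ✓
  1956: Thu (+2)  1957: Fri (+1)  1958: Sat (+1)  1959: Sun (+1)  … (10 more years) …
  1970: Sun (+1)  1971: Mon (+1)  1972: Wed (+2)  1973: Thu (+1)  1974: Fri (+1)
  1975: Sat (+1)  1976: Mon (+2)  1977: Tue (+1) ✓  1978: Wed (+1)  1979: Thu (+1)
  1980: Sat (+2)  1981: Sun (+1)  1982: Mon (+1)  1983: Tue (+1) ✓
Tuesday years: 1949, 1955, 1960, 1966, 1977, 1983 — 6 in total.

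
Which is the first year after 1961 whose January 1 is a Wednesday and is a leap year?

1964

Jan 1 advances by 2 weekdays after a leap year and by 1 after a common year.
1961: Jan 1 is Sunday.
1962: Monday
1963: Tuesday
1964: Wednesday (leap)
1964 begins on a Wednesday and is a leap year.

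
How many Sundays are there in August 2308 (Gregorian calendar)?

5

August 2308 has 31 days and begins on Saturday.
The first Sunday is August 2.
Sundays fall on 2, 9, 16, 23, 30 — that's 5.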